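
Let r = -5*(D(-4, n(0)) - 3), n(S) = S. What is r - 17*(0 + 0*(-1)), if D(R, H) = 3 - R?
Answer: -20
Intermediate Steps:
r = -20 (r = -5*((3 - 1*(-4)) - 3) = -5*((3 + 4) - 3) = -5*(7 - 3) = -5*4 = -20)
r - 17*(0 + 0*(-1)) = -20 - 17*(0 + 0*(-1)) = -20 - 17*(0 + 0) = -20 - 17*0 = -20 + 0 = -20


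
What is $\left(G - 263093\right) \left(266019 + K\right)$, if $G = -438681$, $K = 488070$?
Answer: $-529200053886$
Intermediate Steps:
$\left(G - 263093\right) \left(266019 + K\right) = \left(-438681 - 263093\right) \left(266019 + 488070\right) = \left(-701774\right) 754089 = -529200053886$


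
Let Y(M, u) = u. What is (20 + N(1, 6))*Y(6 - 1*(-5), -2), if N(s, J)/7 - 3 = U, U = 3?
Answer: -124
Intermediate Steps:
N(s, J) = 42 (N(s, J) = 21 + 7*3 = 21 + 21 = 42)
(20 + N(1, 6))*Y(6 - 1*(-5), -2) = (20 + 42)*(-2) = 62*(-2) = -124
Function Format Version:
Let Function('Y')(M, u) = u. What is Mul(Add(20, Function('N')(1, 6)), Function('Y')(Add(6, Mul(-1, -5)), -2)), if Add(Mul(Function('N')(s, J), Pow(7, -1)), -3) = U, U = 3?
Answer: -124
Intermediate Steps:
Function('N')(s, J) = 42 (Function('N')(s, J) = Add(21, Mul(7, 3)) = Add(21, 21) = 42)
Mul(Add(20, Function('N')(1, 6)), Function('Y')(Add(6, Mul(-1, -5)), -2)) = Mul(Add(20, 42), -2) = Mul(62, -2) = -124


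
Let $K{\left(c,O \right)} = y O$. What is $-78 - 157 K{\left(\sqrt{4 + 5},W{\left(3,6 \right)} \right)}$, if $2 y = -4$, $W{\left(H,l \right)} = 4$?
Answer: $1178$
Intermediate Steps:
$y = -2$ ($y = \frac{1}{2} \left(-4\right) = -2$)
$K{\left(c,O \right)} = - 2 O$
$-78 - 157 K{\left(\sqrt{4 + 5},W{\left(3,6 \right)} \right)} = -78 - 157 \left(\left(-2\right) 4\right) = -78 - -1256 = -78 + 1256 = 1178$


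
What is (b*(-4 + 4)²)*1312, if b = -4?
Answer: 0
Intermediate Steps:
(b*(-4 + 4)²)*1312 = -4*(-4 + 4)²*1312 = -4*0²*1312 = -4*0*1312 = 0*1312 = 0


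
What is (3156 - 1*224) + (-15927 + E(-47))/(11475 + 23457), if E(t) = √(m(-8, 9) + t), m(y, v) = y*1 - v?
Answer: 34134899/11644 + 2*I/8733 ≈ 2931.5 + 0.00022902*I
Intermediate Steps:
m(y, v) = y - v
E(t) = √(-17 + t) (E(t) = √((-8 - 1*9) + t) = √((-8 - 9) + t) = √(-17 + t))
(3156 - 1*224) + (-15927 + E(-47))/(11475 + 23457) = (3156 - 1*224) + (-15927 + √(-17 - 47))/(11475 + 23457) = (3156 - 224) + (-15927 + √(-64))/34932 = 2932 + (-15927 + 8*I)*(1/34932) = 2932 + (-5309/11644 + 2*I/8733) = 34134899/11644 + 2*I/8733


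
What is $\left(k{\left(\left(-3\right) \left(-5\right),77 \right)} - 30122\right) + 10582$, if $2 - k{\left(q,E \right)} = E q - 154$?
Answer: $-20539$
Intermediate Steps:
$k{\left(q,E \right)} = 156 - E q$ ($k{\left(q,E \right)} = 2 - \left(E q - 154\right) = 2 - \left(-154 + E q\right) = 156 - E q$)
$\left(k{\left(\left(-3\right) \left(-5\right),77 \right)} - 30122\right) + 10582 = \left(\left(156 - 77 \left(\left(-3\right) \left(-5\right)\right)\right) - 30122\right) + 10582 = \left(\left(156 - 77 \cdot 15\right) - 30122\right) + 10582 = \left(\left(156 - 1155\right) - 30122\right) + 10582 = \left(-999 - 30122\right) + 10582 = -31121 + 10582 = -20539$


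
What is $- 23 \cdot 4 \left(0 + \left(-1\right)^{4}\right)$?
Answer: $-92$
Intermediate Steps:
$- 23 \cdot 4 \left(0 + \left(-1\right)^{4}\right) = - 23 \cdot 4 \left(0 + 1\right) = - 23 \cdot 4 \cdot 1 = \left(-23\right) 4 = -92$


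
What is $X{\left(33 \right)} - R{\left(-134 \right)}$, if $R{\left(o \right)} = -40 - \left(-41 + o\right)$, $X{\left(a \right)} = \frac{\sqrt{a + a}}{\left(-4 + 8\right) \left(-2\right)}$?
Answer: $-135 - \frac{\sqrt{66}}{8} \approx -136.02$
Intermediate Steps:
$X{\left(a \right)} = - \frac{\sqrt{2} \sqrt{a}}{8}$ ($X{\left(a \right)} = \frac{\sqrt{2 a}}{4 \left(-2\right)} = \frac{\sqrt{2} \sqrt{a}}{-8} = \sqrt{2} \sqrt{a} \left(- \frac{1}{8}\right) = - \frac{\sqrt{2} \sqrt{a}}{8}$)
$R{\left(o \right)} = 1 - o$
$X{\left(33 \right)} - R{\left(-134 \right)} = - \frac{\sqrt{2} \sqrt{33}}{8} - \left(1 - -134\right) = - \frac{\sqrt{66}}{8} - \left(1 + 134\right) = - \frac{\sqrt{66}}{8} - 135 = -135 - \frac{\sqrt{66}}{8}$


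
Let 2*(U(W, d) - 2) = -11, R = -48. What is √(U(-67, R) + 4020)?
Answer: √16066/2 ≈ 63.376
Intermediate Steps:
U(W, d) = -7/2 (U(W, d) = 2 + (½)*(-11) = 2 - 11/2 = -7/2)
√(U(-67, R) + 4020) = √(-7/2 + 4020) = √(8033/2) = √16066/2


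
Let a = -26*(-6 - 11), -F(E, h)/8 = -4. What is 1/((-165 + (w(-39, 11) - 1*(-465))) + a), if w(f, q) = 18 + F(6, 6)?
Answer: 1/792 ≈ 0.0012626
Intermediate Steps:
F(E, h) = 32 (F(E, h) = -8*(-4) = 32)
w(f, q) = 50 (w(f, q) = 18 + 32 = 50)
a = 442 (a = -26*(-17) = 442)
1/((-165 + (w(-39, 11) - 1*(-465))) + a) = 1/((-165 + (50 - 1*(-465))) + 442) = 1/((-165 + (50 + 465)) + 442) = 1/((-165 + 515) + 442) = 1/(350 + 442) = 1/792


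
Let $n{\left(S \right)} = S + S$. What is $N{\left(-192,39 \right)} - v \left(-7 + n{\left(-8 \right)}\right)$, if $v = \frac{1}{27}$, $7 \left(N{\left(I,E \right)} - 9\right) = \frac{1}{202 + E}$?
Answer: $\frac{448769}{45549} \approx 9.8524$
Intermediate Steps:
$N{\left(I,E \right)} = 9 + \frac{1}{7 \left(202 + E\right)}$
$n{\left(S \right)} = 2 S$
$v = \frac{1}{27} \approx 0.037037$
$N{\left(-192,39 \right)} - v \left(-7 + n{\left(-8 \right)}\right) = \frac{12727 + 63 \cdot 39}{7 \left(202 + 39\right)} - \frac{-7 + 2 \left(-8\right)}{27} = \frac{12727 + 2457}{7 \cdot 241} - \frac{-7 - 16}{27} = \frac{1}{7} \cdot \frac{1}{241} \cdot 15184 - \frac{1}{27} \left(-23\right) = \frac{15184}{1687} - - \frac{23}{27} = \frac{15184}{1687} + \frac{23}{27} = \frac{448769}{45549}$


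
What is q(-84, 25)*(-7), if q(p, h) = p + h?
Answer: 413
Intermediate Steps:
q(p, h) = h + p
q(-84, 25)*(-7) = (25 - 84)*(-7) = -59*(-7) = 413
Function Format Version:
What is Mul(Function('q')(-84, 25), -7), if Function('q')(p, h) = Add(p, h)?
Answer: 413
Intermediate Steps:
Function('q')(p, h) = Add(h, p)
Mul(Function('q')(-84, 25), -7) = Mul(Add(25, -84), -7) = Mul(-59, -7) = 413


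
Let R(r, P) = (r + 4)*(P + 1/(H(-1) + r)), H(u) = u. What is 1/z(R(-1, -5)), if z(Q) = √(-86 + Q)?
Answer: -I*√410/205 ≈ -0.098773*I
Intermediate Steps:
R(r, P) = (4 + r)*(P + 1/(-1 + r)) (R(r, P) = (r + 4)*(P + 1/(-1 + r)) = (4 + r)*(P + 1/(-1 + r)))
1/z(R(-1, -5)) = 1/(√(-86 + (4 - 1 - 4*(-5) - 5*(-1)² + 3*(-5)*(-1))/(-1 - 1))) = 1/(√(-86 + (4 - 1 + 20 - 5*1 + 15)/(-2))) = 1/(√(-86 - (4 - 1 + 20 - 5 + 15)/2)) = 1/(√(-86 - ½*33)) = 1/(√(-86 - 33/2)) = 1/(√(-205/2)) = 1/(I*√410/2) = -I*√410/205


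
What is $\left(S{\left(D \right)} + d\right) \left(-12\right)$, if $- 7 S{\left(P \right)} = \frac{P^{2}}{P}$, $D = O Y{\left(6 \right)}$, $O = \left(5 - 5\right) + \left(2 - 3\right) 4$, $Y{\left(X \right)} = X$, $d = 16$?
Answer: $- \frac{1632}{7} \approx -233.14$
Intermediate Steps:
$O = -4$ ($O = 0 - 4 = -4$)
$D = -24$ ($D = \left(-4\right) 6 = -24$)
$S{\left(P \right)} = - \frac{P}{7}$ ($S{\left(P \right)} = - \frac{P^{2} \frac{1}{P}}{7} = - \frac{P}{7}$)
$\left(S{\left(D \right)} + d\right) \left(-12\right) = \left(\left(- \frac{1}{7}\right) \left(-24\right) + 16\right) \left(-12\right) = \left(\frac{24}{7} + 16\right) \left(-12\right) = \frac{136}{7} \left(-12\right) = - \frac{1632}{7}$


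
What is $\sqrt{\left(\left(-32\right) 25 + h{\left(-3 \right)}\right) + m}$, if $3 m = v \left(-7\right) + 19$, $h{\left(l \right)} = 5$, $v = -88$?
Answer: $\frac{5 i \sqrt{210}}{3} \approx 24.152 i$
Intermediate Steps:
$m = \frac{635}{3}$ ($m = \frac{\left(-88\right) \left(-7\right) + 19}{3} = \frac{616 + 19}{3} = \frac{1}{3} \cdot 635 = \frac{635}{3} \approx 211.67$)
$\sqrt{\left(\left(-32\right) 25 + h{\left(-3 \right)}\right) + m} = \sqrt{\left(\left(-32\right) 25 + 5\right) + \frac{635}{3}} = \sqrt{\left(-800 + 5\right) + \frac{635}{3}} = \sqrt{-795 + \frac{635}{3}} = \sqrt{- \frac{1750}{3}} = \frac{5 i \sqrt{210}}{3}$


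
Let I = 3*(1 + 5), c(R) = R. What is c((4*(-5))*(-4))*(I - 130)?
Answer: -8960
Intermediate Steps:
I = 18 (I = 3*6 = 18)
c((4*(-5))*(-4))*(I - 130) = ((4*(-5))*(-4))*(18 - 130) = -20*(-4)*(-112) = 80*(-112) = -8960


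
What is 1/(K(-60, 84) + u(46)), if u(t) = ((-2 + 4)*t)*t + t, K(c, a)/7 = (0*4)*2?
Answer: 1/4278 ≈ 0.00023375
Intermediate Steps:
K(c, a) = 0 (K(c, a) = 7*((0*4)*2) = 7*(0*2) = 7*0 = 0)
u(t) = t + 2*t² (u(t) = (2*t)*t + t = 2*t² + t = t + 2*t²)
1/(K(-60, 84) + u(46)) = 1/(0 + 46*(1 + 2*46)) = 1/(0 + 46*(1 + 92)) = 1/(0 + 46*93) = 1/(0 + 4278) = 1/4278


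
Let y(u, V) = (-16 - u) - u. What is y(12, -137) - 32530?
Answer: -32570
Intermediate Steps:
y(u, V) = -16 - 2*u
y(12, -137) - 32530 = (-16 - 2*12) - 32530 = (-16 - 24) - 32530 = -40 - 32530 = -32570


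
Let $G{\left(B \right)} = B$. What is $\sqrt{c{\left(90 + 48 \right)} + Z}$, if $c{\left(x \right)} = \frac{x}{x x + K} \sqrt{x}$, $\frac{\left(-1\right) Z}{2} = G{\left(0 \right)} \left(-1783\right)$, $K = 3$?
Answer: $\frac{\sqrt[4]{3} \cdot 46^{\frac{3}{4}} \sqrt{6349}}{6349} \approx 0.29174$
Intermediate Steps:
$Z = 0$ ($Z = - 2 \cdot 0 \left(-1783\right) = \left(-2\right) 0 = 0$)
$c{\left(x \right)} = \frac{x^{\frac{3}{2}}}{3 + x^{2}}$ ($c{\left(x \right)} = \frac{x}{x x + 3} \sqrt{x} = \frac{x}{x^{2} + 3} \sqrt{x} = \frac{x}{3 + x^{2}} \sqrt{x} = \frac{x^{\frac{3}{2}}}{3 + x^{2}}$)
$\sqrt{c{\left(90 + 48 \right)} + Z} = \sqrt{\frac{\left(90 + 48\right)^{\frac{3}{2}}}{3 + \left(90 + 48\right)^{2}} + 0} = \sqrt{\frac{138^{\frac{3}{2}}}{3 + 138^{2}} + 0} = \sqrt{\frac{138 \sqrt{138}}{3 + 19044} + 0} = \sqrt{\frac{138 \sqrt{138}}{19047} + 0} = \sqrt{138 \sqrt{138} \cdot \frac{1}{19047} + 0} = \sqrt{\frac{46 \sqrt{138}}{6349} + 0} = \sqrt{\frac{46 \sqrt{138}}{6349}} = \frac{46^{\frac{3}{4}} \sqrt[4]{3} \sqrt{6349}}{6349}$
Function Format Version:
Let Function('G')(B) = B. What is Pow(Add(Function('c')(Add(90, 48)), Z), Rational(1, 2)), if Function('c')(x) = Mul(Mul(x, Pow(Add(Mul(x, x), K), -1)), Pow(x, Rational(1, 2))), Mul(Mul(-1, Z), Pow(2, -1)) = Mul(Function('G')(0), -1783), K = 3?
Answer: Mul(Rational(1, 6349), Pow(3, Rational(1, 4)), Pow(46, Rational(3, 4)), Pow(6349, Rational(1, 2))) ≈ 0.29174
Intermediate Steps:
Z = 0 (Z = Mul(-2, Mul(0, -1783)) = Mul(-2, 0) = 0)
Function('c')(x) = Mul(Pow(x, Rational(3, 2)), Pow(Add(3, Pow(x, 2)), -1)) (Function('c')(x) = Mul(Mul(x, Pow(Add(Mul(x, x), 3), -1)), Pow(x, Rational(1, 2))) = Mul(Mul(x, Pow(Add(Pow(x, 2), 3), -1)), Pow(x, Rational(1, 2))) = Mul(Mul(x, Pow(Add(3, Pow(x, 2)), -1)), Pow(x, Rational(1, 2))) = Mul(Pow(x, Rational(3, 2)), Pow(Add(3, Pow(x, 2)), -1)))
Pow(Add(Function('c')(Add(90, 48)), Z), Rational(1, 2)) = Pow(Add(Mul(Pow(Add(90, 48), Rational(3, 2)), Pow(Add(3, Pow(Add(90, 48), 2)), -1)), 0), Rational(1, 2)) = Pow(Add(Mul(Pow(138, Rational(3, 2)), Pow(Add(3, Pow(138, 2)), -1)), 0), Rational(1, 2)) = Pow(Add(Mul(Mul(138, Pow(138, Rational(1, 2))), Pow(Add(3, 19044), -1)), 0), Rational(1, 2)) = Pow(Add(Mul(Mul(138, Pow(138, Rational(1, 2))), Pow(19047, -1)), 0), Rational(1, 2)) = Pow(Add(Mul(Mul(138, Pow(138, Rational(1, 2))), Rational(1, 19047)), 0), Rational(1, 2)) = Pow(Add(Mul(Rational(46, 6349), Pow(138, Rational(1, 2))), 0), Rational(1, 2)) = Pow(Mul(Rational(46, 6349), Pow(138, Rational(1, 2))), Rational(1, 2)) = Mul(Rational(1, 6349), Pow(46, Rational(3, 4)), Mul(Pow(3, Rational(1, 4)), Pow(6349, Rational(1, 2))))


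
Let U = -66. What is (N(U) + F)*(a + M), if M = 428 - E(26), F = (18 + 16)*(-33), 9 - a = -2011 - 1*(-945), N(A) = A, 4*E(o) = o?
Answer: -1777842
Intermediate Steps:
E(o) = o/4
a = 1075 (a = 9 - (-2011 - 1*(-945)) = 9 - (-2011 + 945) = 9 - 1*(-1066) = 9 + 1066 = 1075)
F = -1122 (F = 34*(-33) = -1122)
M = 843/2 (M = 428 - 26/4 = 428 - 1*13/2 = 428 - 13/2 = 843/2 ≈ 421.50)
(N(U) + F)*(a + M) = (-66 - 1122)*(1075 + 843/2) = -1188*2993/2 = -1777842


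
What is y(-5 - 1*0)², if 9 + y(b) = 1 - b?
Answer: 9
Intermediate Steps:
y(b) = -8 - b (y(b) = -9 + (1 - b) = -8 - b)
y(-5 - 1*0)² = (-8 - (-5 - 1*0))² = (-8 - (-5 + 0))² = (-8 - 1*(-5))² = (-8 + 5)² = (-3)² = 9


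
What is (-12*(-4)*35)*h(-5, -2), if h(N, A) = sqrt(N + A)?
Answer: 1680*I*sqrt(7) ≈ 4444.9*I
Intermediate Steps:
h(N, A) = sqrt(A + N)
(-12*(-4)*35)*h(-5, -2) = (-12*(-4)*35)*sqrt(-2 - 5) = (48*35)*sqrt(-7) = 1680*(I*sqrt(7)) = 1680*I*sqrt(7)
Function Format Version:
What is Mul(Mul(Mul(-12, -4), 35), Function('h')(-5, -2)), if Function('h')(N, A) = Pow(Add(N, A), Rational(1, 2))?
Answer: Mul(1680, I, Pow(7, Rational(1, 2))) ≈ Mul(4444.9, I)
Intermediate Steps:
Function('h')(N, A) = Pow(Add(A, N), Rational(1, 2))
Mul(Mul(Mul(-12, -4), 35), Function('h')(-5, -2)) = Mul(Mul(Mul(-12, -4), 35), Pow(Add(-2, -5), Rational(1, 2))) = Mul(Mul(48, 35), Pow(-7, Rational(1, 2))) = Mul(1680, Mul(I, Pow(7, Rational(1, 2)))) = Mul(1680, I, Pow(7, Rational(1, 2)))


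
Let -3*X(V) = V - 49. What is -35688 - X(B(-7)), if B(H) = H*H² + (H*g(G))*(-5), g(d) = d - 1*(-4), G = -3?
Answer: -35807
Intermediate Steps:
g(d) = 4 + d (g(d) = d + 4 = 4 + d)
B(H) = H³ - 5*H (B(H) = H*H² + (H*(4 - 3))*(-5) = H³ + (H*1)*(-5) = H³ + H*(-5) = H³ - 5*H)
X(V) = 49/3 - V/3 (X(V) = -(V - 49)/3 = -(-49 + V)/3 = 49/3 - V/3)
-35688 - X(B(-7)) = -35688 - (49/3 - (-7)*(-5 + (-7)²)/3) = -35688 - (49/3 - (-7)*(-5 + 49)/3) = -35688 - (49/3 - (-7)*44/3) = -35688 - (49/3 - ⅓*(-308)) = -35688 - (49/3 + 308/3) = -35688 - 1*119 = -35688 - 119 = -35807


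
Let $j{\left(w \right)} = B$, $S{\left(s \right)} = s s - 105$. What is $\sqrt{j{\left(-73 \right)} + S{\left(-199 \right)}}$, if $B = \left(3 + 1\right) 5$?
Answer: $2 \sqrt{9879} \approx 198.79$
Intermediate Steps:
$S{\left(s \right)} = -105 + s^{2}$ ($S{\left(s \right)} = s^{2} - 105 = -105 + s^{2}$)
$B = 20$ ($B = 4 \cdot 5 = 20$)
$j{\left(w \right)} = 20$
$\sqrt{j{\left(-73 \right)} + S{\left(-199 \right)}} = \sqrt{20 - \left(105 - \left(-199\right)^{2}\right)} = \sqrt{20 + \left(-105 + 39601\right)} = \sqrt{20 + 39496} = \sqrt{39516} = 2 \sqrt{9879}$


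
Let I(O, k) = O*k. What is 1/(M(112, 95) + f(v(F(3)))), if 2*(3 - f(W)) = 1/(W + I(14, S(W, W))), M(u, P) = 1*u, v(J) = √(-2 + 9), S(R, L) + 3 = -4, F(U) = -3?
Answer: 4414816/507726381 - 2*√7/507726381 ≈ 0.0086953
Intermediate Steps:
S(R, L) = -7 (S(R, L) = -3 - 4 = -7)
v(J) = √7
M(u, P) = u
f(W) = 3 - 1/(2*(-98 + W)) (f(W) = 3 - 1/(2*(W + 14*(-7))) = 3 - 1/(2*(W - 98)) = 3 - 1/(2*(-98 + W)))
1/(M(112, 95) + f(v(F(3)))) = 1/(112 + (-589 + 6*√7)/(2*(-98 + √7)))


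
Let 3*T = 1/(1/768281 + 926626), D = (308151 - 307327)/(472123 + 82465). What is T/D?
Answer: 106519855807/439959854642526 ≈ 0.00024211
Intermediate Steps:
D = 206/138647 (D = 824/554588 = 824*(1/554588) = 206/138647 ≈ 0.0014858)
T = 768281/2135727449721 (T = 1/(3*(1/768281 + 926626)) = 1/(3*(711909149907/768281)) = (⅓)*(768281/711909149907) = 768281/2135727449721 ≈ 3.5973e-7)
T/D = 768281/(2135727449721*(206/138647)) = (768281/2135727449721)*(138647/206) = 106519855807/439959854642526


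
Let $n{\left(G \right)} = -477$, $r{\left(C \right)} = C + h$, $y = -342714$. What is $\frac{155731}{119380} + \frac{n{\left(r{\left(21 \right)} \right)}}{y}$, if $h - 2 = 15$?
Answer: $\frac{8904689699}{6818866220} \approx 1.3059$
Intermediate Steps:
$h = 17$ ($h = 2 + 15 = 17$)
$r{\left(C \right)} = 17 + C$ ($r{\left(C \right)} = C + 17 = 17 + C$)
$\frac{155731}{119380} + \frac{n{\left(r{\left(21 \right)} \right)}}{y} = \frac{155731}{119380} - \frac{477}{-342714} = 155731 \cdot \frac{1}{119380} - - \frac{159}{114238} = \frac{155731}{119380} + \frac{159}{114238} = \frac{8904689699}{6818866220}$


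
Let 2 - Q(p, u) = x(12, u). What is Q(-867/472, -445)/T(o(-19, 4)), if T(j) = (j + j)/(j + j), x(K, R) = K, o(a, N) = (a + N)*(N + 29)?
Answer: -10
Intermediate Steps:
o(a, N) = (29 + N)*(N + a) (o(a, N) = (N + a)*(29 + N) = (29 + N)*(N + a))
Q(p, u) = -10 (Q(p, u) = 2 - 1*12 = 2 - 12 = -10)
T(j) = 1 (T(j) = (2*j)/((2*j)) = (2*j)*(1/(2*j)) = 1)
Q(-867/472, -445)/T(o(-19, 4)) = -10/1 = -10*1 = -10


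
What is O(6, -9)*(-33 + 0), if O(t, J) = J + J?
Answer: 594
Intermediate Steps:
O(t, J) = 2*J
O(6, -9)*(-33 + 0) = (2*(-9))*(-33 + 0) = -18*(-33) = 594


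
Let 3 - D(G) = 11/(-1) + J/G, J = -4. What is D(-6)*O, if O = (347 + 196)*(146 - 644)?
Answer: -3605520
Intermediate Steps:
O = -270414 (O = 543*(-498) = -270414)
D(G) = 14 + 4/G (D(G) = 3 - (11/(-1) - 4/G) = 3 - (11*(-1) - 4/G) = 3 - (-11 - 4/G) = 3 + (11 + 4/G) = 14 + 4/G)
D(-6)*O = (14 + 4/(-6))*(-270414) = (14 + 4*(-⅙))*(-270414) = (14 - ⅔)*(-270414) = (40/3)*(-270414) = -3605520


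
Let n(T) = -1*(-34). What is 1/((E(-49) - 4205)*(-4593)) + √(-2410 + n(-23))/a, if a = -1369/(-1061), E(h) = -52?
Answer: 1/19552401 + 6366*I*√66/1369 ≈ 5.1145e-8 + 37.778*I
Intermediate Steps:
n(T) = 34
a = 1369/1061 (a = -1369*(-1/1061) = 1369/1061 ≈ 1.2903)
1/((E(-49) - 4205)*(-4593)) + √(-2410 + n(-23))/a = 1/(-52 - 4205*(-4593)) + √(-2410 + 34)/(1369/1061) = -1/4593/(-4257) + √(-2376)*(1061/1369) = -1/4257*(-1/4593) + (6*I*√66)*(1061/1369) = 1/19552401 + 6366*I*√66/1369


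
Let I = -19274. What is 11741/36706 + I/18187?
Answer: -493937877/667572022 ≈ -0.73990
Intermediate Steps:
11741/36706 + I/18187 = 11741/36706 - 19274/18187 = -493937877/667572022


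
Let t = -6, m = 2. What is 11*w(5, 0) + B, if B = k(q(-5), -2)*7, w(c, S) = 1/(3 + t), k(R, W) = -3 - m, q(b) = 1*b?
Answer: -116/3 ≈ -38.667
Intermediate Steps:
q(b) = b
k(R, W) = -5 (k(R, W) = -3 - 1*2 = -3 - 2 = -5)
w(c, S) = -1/3 (w(c, S) = 1/(3 - 6) = 1/(-3) = -1/3)
B = -35 (B = -5*7 = -35)
11*w(5, 0) + B = 11*(-1/3) - 35 = -11/3 - 35 = -116/3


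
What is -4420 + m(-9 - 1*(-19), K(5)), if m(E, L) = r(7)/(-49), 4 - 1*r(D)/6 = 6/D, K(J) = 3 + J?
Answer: -1516192/343 ≈ -4420.4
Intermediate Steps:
r(D) = 24 - 36/D
m(E, L) = -132/343 (m(E, L) = (24 - 36/7)/(-49) = (24 - 36*⅐)*(-1/49) = (24 - 36/7)*(-1/49) = (132/7)*(-1/49) = -132/343)
-4420 + m(-9 - 1*(-19), K(5)) = -4420 - 132/343 = -1516192/343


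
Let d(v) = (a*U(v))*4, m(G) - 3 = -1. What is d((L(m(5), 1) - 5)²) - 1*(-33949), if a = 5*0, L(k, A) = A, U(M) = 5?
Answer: 33949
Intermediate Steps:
m(G) = 2 (m(G) = 3 - 1 = 2)
a = 0
d(v) = 0 (d(v) = (0*5)*4 = 0*4 = 0)
d((L(m(5), 1) - 5)²) - 1*(-33949) = 0 - 1*(-33949) = 0 + 33949 = 33949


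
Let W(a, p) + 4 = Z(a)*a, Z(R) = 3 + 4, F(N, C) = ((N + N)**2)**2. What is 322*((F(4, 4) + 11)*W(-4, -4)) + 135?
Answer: -42318393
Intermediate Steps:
F(N, C) = 16*N**4 (F(N, C) = ((2*N)**2)**2 = (4*N**2)**2 = 16*N**4)
Z(R) = 7
W(a, p) = -4 + 7*a
322*((F(4, 4) + 11)*W(-4, -4)) + 135 = 322*((16*4**4 + 11)*(-4 + 7*(-4))) + 135 = 322*((16*256 + 11)*(-4 - 28)) + 135 = 322*((4096 + 11)*(-32)) + 135 = 322*(4107*(-32)) + 135 = 322*(-131424) + 135 = -42318528 + 135 = -42318393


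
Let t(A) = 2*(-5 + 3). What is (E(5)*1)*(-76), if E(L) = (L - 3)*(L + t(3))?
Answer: -152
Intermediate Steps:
t(A) = -4 (t(A) = 2*(-2) = -4)
E(L) = (-4 + L)*(-3 + L) (E(L) = (L - 3)*(L - 4) = (-3 + L)*(-4 + L) = (-4 + L)*(-3 + L))
(E(5)*1)*(-76) = ((12 + 5² - 7*5)*1)*(-76) = ((12 + 25 - 35)*1)*(-76) = (2*1)*(-76) = 2*(-76) = -152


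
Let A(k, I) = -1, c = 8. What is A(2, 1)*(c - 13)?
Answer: 5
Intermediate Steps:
A(2, 1)*(c - 13) = -(8 - 13) = -1*(-5) = 5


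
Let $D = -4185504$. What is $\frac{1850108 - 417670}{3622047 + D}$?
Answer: $- \frac{1432438}{563457} \approx -2.5422$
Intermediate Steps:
$\frac{1850108 - 417670}{3622047 + D} = \frac{1850108 - 417670}{3622047 - 4185504} = \frac{1432438}{-563457} = 1432438 \left(- \frac{1}{563457}\right) = - \frac{1432438}{563457}$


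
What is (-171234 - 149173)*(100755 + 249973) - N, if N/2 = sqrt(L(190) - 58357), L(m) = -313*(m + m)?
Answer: -112375706296 - 2*I*sqrt(177297) ≈ -1.1238e+11 - 842.13*I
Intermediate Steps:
L(m) = -626*m
N = 2*I*sqrt(177297) (N = 2*sqrt(-626*190 - 58357) = 2*sqrt(-118940 - 58357) = 2*sqrt(-177297) = 2*(I*sqrt(177297)) = 2*I*sqrt(177297) ≈ 842.13*I)
(-171234 - 149173)*(100755 + 249973) - N = (-171234 - 149173)*(100755 + 249973) - 2*I*sqrt(177297) = -320407*350728 - 2*I*sqrt(177297) = -112375706296 - 2*I*sqrt(177297)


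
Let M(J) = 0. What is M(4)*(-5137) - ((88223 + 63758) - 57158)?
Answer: -94823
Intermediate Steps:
M(4)*(-5137) - ((88223 + 63758) - 57158) = 0*(-5137) - ((88223 + 63758) - 57158) = 0 - (151981 - 57158) = 0 - 1*94823 = 0 - 94823 = -94823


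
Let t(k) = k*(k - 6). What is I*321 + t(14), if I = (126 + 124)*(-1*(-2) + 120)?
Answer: 9790612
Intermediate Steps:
t(k) = k*(-6 + k)
I = 30500 (I = 250*(2 + 120) = 250*122 = 30500)
I*321 + t(14) = 30500*321 + 14*(-6 + 14) = 9790500 + 14*8 = 9790500 + 112 = 9790612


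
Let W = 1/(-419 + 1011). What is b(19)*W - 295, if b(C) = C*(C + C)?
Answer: -86959/296 ≈ -293.78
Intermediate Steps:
b(C) = 2*C² (b(C) = C*(2*C) = 2*C²)
W = 1/592 ≈ 0.0016892
b(19)*W - 295 = (2*19²)*(1/592) - 295 = (2*361)*(1/592) - 295 = 722*(1/592) - 295 = 361/296 - 295 = -86959/296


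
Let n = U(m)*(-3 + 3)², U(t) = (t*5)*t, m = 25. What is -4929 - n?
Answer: -4929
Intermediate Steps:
U(t) = 5*t² (U(t) = (5*t)*t = 5*t²)
n = 0 (n = (5*25²)*(-3 + 3)² = (5*625)*0² = 3125*0 = 0)
-4929 - n = -4929 - 1*0 = -4929 + 0 = -4929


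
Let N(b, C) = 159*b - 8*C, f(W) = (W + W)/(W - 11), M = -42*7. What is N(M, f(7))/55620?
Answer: -23359/27810 ≈ -0.83995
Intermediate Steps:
M = -294
f(W) = 2*W/(-11 + W) (f(W) = (2*W)/(-11 + W) = 2*W/(-11 + W))
N(b, C) = -8*C + 159*b
N(M, f(7))/55620 = (-16*7/(-11 + 7) + 159*(-294))/55620 = (-16*7/(-4) - 46746)*(1/55620) = (-16*7*(-1)/4 - 46746)*(1/55620) = (-8*(-7/2) - 46746)*(1/55620) = (28 - 46746)*(1/55620) = -46718*1/55620 = -23359/27810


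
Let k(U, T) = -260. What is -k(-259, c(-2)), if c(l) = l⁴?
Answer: 260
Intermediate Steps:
-k(-259, c(-2)) = -1*(-260) = 260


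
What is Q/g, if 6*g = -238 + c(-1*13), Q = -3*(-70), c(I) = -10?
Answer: -315/62 ≈ -5.0806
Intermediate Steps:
Q = 210
g = -124/3 (g = (-238 - 10)/6 = (⅙)*(-248) = -124/3 ≈ -41.333)
Q/g = 210/(-124/3) = 210*(-3/124) = -315/62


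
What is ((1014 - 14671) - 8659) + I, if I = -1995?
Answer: -24311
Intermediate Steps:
((1014 - 14671) - 8659) + I = ((1014 - 14671) - 8659) - 1995 = (-13657 - 8659) - 1995 = -22316 - 1995 = -24311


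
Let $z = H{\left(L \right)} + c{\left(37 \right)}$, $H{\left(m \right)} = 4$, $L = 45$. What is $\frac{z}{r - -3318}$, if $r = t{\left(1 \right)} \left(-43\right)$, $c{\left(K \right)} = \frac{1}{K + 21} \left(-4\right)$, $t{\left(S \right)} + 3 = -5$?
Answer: $\frac{57}{53099} \approx 0.0010735$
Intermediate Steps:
$t{\left(S \right)} = -8$ ($t{\left(S \right)} = -3 - 5 = -8$)
$c{\left(K \right)} = - \frac{4}{21 + K}$ ($c{\left(K \right)} = \frac{1}{21 + K} \left(-4\right) = - \frac{4}{21 + K}$)
$r = 344$ ($r = \left(-8\right) \left(-43\right) = 344$)
$z = \frac{114}{29}$ ($z = 4 - \frac{4}{21 + 37} = 4 - \frac{4}{58} = 4 - \frac{2}{29} = \frac{114}{29} \approx 3.931$)
$\frac{z}{r - -3318} = \frac{114}{29 \left(344 - -3318\right)} = \frac{114}{29 \left(344 + 3318\right)} = \frac{114}{29 \cdot 3662} = \frac{114}{29} \cdot \frac{1}{3662} = \frac{57}{53099}$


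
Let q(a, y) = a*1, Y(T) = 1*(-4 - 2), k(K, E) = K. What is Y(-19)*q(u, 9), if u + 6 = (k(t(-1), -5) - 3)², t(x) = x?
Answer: -60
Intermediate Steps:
Y(T) = -6 (Y(T) = 1*(-6) = -6)
u = 10 (u = -6 + (-1 - 3)² = -6 + (-4)² = -6 + 16 = 10)
q(a, y) = a
Y(-19)*q(u, 9) = -6*10 = -60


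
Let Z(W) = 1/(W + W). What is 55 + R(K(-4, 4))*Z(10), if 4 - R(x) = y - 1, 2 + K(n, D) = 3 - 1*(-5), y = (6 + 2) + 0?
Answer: 1097/20 ≈ 54.850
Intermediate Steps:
y = 8 (y = 8 + 0 = 8)
K(n, D) = 6 (K(n, D) = -2 + (3 - 1*(-5)) = -2 + (3 + 5) = -2 + 8 = 6)
Z(W) = 1/(2*W)
R(x) = -3 (R(x) = 4 - (8 - 1) = 4 - 1*7 = 4 - 7 = -3)
55 + R(K(-4, 4))*Z(10) = 55 - 3/(2*10) = 55 - 3*1/20 = 55 - 3/20 = 1097/20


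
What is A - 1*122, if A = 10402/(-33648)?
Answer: -2057729/16824 ≈ -122.31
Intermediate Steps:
A = -5201/16824 (A = 10402*(-1/33648) = -5201/16824 ≈ -0.30914)
A - 1*122 = -5201/16824 - 1*122 = -5201/16824 - 122 = -2057729/16824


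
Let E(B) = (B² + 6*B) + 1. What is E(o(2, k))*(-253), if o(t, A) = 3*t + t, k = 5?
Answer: -28589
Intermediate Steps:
o(t, A) = 4*t
E(B) = 1 + B² + 6*B
E(o(2, k))*(-253) = (1 + (4*2)² + 6*(4*2))*(-253) = (1 + 8² + 6*8)*(-253) = (1 + 64 + 48)*(-253) = 113*(-253) = -28589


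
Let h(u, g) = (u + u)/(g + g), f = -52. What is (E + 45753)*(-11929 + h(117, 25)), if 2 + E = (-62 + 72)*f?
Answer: -13483722948/25 ≈ -5.3935e+8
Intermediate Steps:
h(u, g) = u/g (h(u, g) = (2*u)/((2*g)) = (2*u)*(1/(2*g)) = u/g)
E = -522 (E = -2 + (-62 + 72)*(-52) = -2 + 10*(-52) = -2 - 520 = -522)
(E + 45753)*(-11929 + h(117, 25)) = (-522 + 45753)*(-11929 + 117/25) = 45231*(-11929 + 117*(1/25)) = 45231*(-11929 + 117/25) = 45231*(-298108/25) = -13483722948/25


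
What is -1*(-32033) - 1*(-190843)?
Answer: 222876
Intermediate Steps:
-1*(-32033) - 1*(-190843) = 32033 + 190843 = 222876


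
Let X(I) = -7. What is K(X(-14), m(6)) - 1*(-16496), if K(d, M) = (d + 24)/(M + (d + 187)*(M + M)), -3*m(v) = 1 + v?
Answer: 41685341/2527 ≈ 16496.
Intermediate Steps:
m(v) = -1/3 - v/3 (m(v) = -(1 + v)/3 = -1/3 - v/3)
K(d, M) = (24 + d)/(M + 2*M*(187 + d)) (K(d, M) = (24 + d)/(M + (187 + d)*(2*M)) = (24 + d)/(M + 2*M*(187 + d)))
K(X(-14), m(6)) - 1*(-16496) = (24 - 7)/((-1/3 - 1/3*6)*(375 + 2*(-7))) - 1*(-16496) = 17/(-1/3 - 2*(375 - 14)) + 16496 = 17/(-7/3*361) + 16496 = -3/7*1/361*17 + 16496 = -51/2527 + 16496 = 41685341/2527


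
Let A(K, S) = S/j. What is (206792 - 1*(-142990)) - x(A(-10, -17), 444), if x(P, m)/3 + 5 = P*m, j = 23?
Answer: 8067975/23 ≈ 3.5078e+5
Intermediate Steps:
A(K, S) = S/23
x(P, m) = -15 + 3*P*m (x(P, m) = -15 + 3*(P*m) = -15 + 3*P*m)
(206792 - 1*(-142990)) - x(A(-10, -17), 444) = (206792 - 1*(-142990)) - (-15 + 3*((1/23)*(-17))*444) = (206792 + 142990) - (-15 + 3*(-17/23)*444) = 349782 - (-15 - 22644/23) = 349782 - 1*(-22989/23) = 349782 + 22989/23 = 8067975/23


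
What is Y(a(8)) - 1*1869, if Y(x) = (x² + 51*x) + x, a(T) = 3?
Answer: -1704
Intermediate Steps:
Y(x) = x² + 52*x
Y(a(8)) - 1*1869 = 3*(52 + 3) - 1*1869 = 3*55 - 1869 = 165 - 1869 = -1704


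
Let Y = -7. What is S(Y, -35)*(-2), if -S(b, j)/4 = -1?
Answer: -8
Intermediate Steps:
S(b, j) = 4 (S(b, j) = -4*(-1) = 4)
S(Y, -35)*(-2) = 4*(-2) = -8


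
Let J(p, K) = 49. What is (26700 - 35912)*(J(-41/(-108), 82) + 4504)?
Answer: -41942236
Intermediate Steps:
(26700 - 35912)*(J(-41/(-108), 82) + 4504) = (26700 - 35912)*(49 + 4504) = -9212*4553 = -41942236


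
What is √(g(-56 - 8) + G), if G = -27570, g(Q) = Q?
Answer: I*√27634 ≈ 166.23*I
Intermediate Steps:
√(g(-56 - 8) + G) = √((-56 - 8) - 27570) = √(-64 - 27570) = √(-27634) = I*√27634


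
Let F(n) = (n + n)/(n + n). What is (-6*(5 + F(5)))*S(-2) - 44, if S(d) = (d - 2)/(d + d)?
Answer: -80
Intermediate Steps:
S(d) = (-2 + d)/(2*d) (S(d) = (-2 + d)/((2*d)) = (-2 + d)*(1/(2*d)) = (-2 + d)/(2*d))
F(n) = 1 (F(n) = (2*n)/((2*n)) = (2*n)*(1/(2*n)) = 1)
(-6*(5 + F(5)))*S(-2) - 44 = (-6*(5 + 1))*((1/2)*(-2 - 2)/(-2)) - 44 = (-6*6)*((1/2)*(-1/2)*(-4)) - 44 = -36*1 - 44 = -36 - 44 = -80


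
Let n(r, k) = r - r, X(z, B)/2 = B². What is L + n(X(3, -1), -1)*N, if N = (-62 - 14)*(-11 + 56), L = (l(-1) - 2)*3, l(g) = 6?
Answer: 12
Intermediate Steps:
X(z, B) = 2*B²
L = 12 (L = (6 - 2)*3 = 4*3 = 12)
n(r, k) = 0
N = -3420 (N = -76*45 = -3420)
L + n(X(3, -1), -1)*N = 12 + 0*(-3420) = 12 + 0 = 12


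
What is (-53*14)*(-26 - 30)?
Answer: 41552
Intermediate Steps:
(-53*14)*(-26 - 30) = -742*(-56) = 41552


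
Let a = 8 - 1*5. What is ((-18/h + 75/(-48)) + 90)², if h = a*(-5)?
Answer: 51423241/6400 ≈ 8034.9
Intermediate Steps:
a = 3 (a = 8 - 5 = 3)
h = -15 (h = 3*(-5) = -15)
((-18/h + 75/(-48)) + 90)² = ((-18/(-15) + 75/(-48)) + 90)² = ((-18*(-1/15) + 75*(-1/48)) + 90)² = ((6/5 - 25/16) + 90)² = (-29/80 + 90)² = (7171/80)² = 51423241/6400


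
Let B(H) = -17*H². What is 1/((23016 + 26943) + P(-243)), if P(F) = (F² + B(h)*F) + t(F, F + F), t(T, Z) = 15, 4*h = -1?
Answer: 16/1748499 ≈ 9.1507e-6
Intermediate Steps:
h = -¼ (h = (¼)*(-1) = -¼ ≈ -0.25000)
P(F) = 15 + F² - 17*F/16 (P(F) = (F² + (-17*(-¼)²)*F) + 15 = (F² + (-17*1/16)*F) + 15 = (F² - 17*F/16) + 15 = 15 + F² - 17*F/16)
1/((23016 + 26943) + P(-243)) = 1/((23016 + 26943) + (15 + (-243)² - 17/16*(-243))) = 1/(49959 + (15 + 59049 + 4131/16)) = 1/(49959 + 949155/16) = 1/(1748499/16) = 16/1748499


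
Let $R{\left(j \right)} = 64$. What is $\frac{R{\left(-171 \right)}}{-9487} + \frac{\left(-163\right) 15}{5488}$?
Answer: $- \frac{23546947}{52064656} \approx -0.45226$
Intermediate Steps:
$\frac{R{\left(-171 \right)}}{-9487} + \frac{\left(-163\right) 15}{5488} = \frac{64}{-9487} + \frac{\left(-163\right) 15}{5488} = 64 \left(- \frac{1}{9487}\right) - \frac{2445}{5488} = - \frac{64}{9487} - \frac{2445}{5488} = - \frac{23546947}{52064656}$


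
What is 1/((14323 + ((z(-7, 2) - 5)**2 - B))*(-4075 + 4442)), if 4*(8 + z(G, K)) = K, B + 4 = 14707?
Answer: -4/328465 ≈ -1.2178e-5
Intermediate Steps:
B = 14703 (B = -4 + 14707 = 14703)
z(G, K) = -8 + K/4
1/((14323 + ((z(-7, 2) - 5)**2 - B))*(-4075 + 4442)) = 1/((14323 + (((-8 + (1/4)*2) - 5)**2 - 1*14703))*(-4075 + 4442)) = 1/((14323 + (((-8 + 1/2) - 5)**2 - 14703))*367) = 1/((14323 + ((-15/2 - 5)**2 - 14703))*367) = 1/((14323 + ((-25/2)**2 - 14703))*367) = 1/((14323 + (625/4 - 14703))*367) = 1/((14323 - 58187/4)*367) = 1/(-895/4*367) = 1/(-328465/4) = -4/328465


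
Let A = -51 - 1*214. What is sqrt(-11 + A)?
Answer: 2*I*sqrt(69) ≈ 16.613*I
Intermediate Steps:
A = -265 (A = -51 - 214 = -265)
sqrt(-11 + A) = sqrt(-11 - 265) = sqrt(-276) = 2*I*sqrt(69)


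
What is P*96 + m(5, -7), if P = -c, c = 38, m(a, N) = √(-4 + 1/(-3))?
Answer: -3648 + I*√39/3 ≈ -3648.0 + 2.0817*I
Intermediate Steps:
m(a, N) = I*√39/3 (m(a, N) = √(-4 - ⅓) = √(-13/3) = I*√39/3)
P = -38 (P = -1*38 = -38)
P*96 + m(5, -7) = -38*96 + I*√39/3 = -3648 + I*√39/3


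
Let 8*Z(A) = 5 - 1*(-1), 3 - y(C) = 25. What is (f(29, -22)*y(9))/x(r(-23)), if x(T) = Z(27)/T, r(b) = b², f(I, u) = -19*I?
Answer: 25650152/3 ≈ 8.5500e+6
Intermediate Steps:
y(C) = -22 (y(C) = 3 - 1*25 = 3 - 25 = -22)
Z(A) = ¾ (Z(A) = (5 - 1*(-1))/8 = (5 + 1)/8 = (⅛)*6 = ¾)
x(T) = 3/(4*T)
(f(29, -22)*y(9))/x(r(-23)) = (-19*29*(-22))/((3/(4*((-23)²)))) = (-551*(-22))/(((¾)/529)) = 12122/(((¾)*(1/529))) = 12122/(3/2116) = 12122*(2116/3) = 25650152/3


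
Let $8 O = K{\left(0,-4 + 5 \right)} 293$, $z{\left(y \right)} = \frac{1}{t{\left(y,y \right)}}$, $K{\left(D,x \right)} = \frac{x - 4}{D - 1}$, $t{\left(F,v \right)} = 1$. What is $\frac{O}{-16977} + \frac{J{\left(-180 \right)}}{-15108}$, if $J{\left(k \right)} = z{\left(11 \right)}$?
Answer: $- \frac{1117979}{170992344} \approx -0.0065382$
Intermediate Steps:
$K{\left(D,x \right)} = \frac{-4 + x}{-1 + D}$
$z{\left(y \right)} = 1$ ($z{\left(y \right)} = 1^{-1} = 1$)
$J{\left(k \right)} = 1$
$O = \frac{879}{8}$ ($O = \frac{\frac{-4 + \left(-4 + 5\right)}{-1 + 0} \cdot 293}{8} = \frac{\frac{-4 + 1}{-1} \cdot 293}{8} = \frac{\left(-1\right) \left(-3\right) 293}{8} = \frac{3 \cdot 293}{8} = \frac{1}{8} \cdot 879 = \frac{879}{8} \approx 109.88$)
$\frac{O}{-16977} + \frac{J{\left(-180 \right)}}{-15108} = \frac{879}{8 \left(-16977\right)} + 1 \frac{1}{-15108} = \frac{879}{8} \left(- \frac{1}{16977}\right) + 1 \left(- \frac{1}{15108}\right) = - \frac{293}{45272} - \frac{1}{15108} = - \frac{1117979}{170992344}$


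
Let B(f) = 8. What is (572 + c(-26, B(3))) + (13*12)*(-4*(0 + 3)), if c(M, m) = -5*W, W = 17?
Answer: -1385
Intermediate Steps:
c(M, m) = -85 (c(M, m) = -5*17 = -85)
(572 + c(-26, B(3))) + (13*12)*(-4*(0 + 3)) = (572 - 85) + (13*12)*(-4*(0 + 3)) = 487 + 156*(-4*3) = 487 + 156*(-12) = 487 - 1872 = -1385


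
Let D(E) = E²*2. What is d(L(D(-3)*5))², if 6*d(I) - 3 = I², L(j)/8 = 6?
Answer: 591361/4 ≈ 1.4784e+5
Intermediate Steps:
D(E) = 2*E²
L(j) = 48 (L(j) = 8*6 = 48)
d(I) = ½ + I²/6
d(L(D(-3)*5))² = (½ + (⅙)*48²)² = (½ + (⅙)*2304)² = (½ + 384)² = (769/2)² = 591361/4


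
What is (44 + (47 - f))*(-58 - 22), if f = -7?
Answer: -7840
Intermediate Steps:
(44 + (47 - f))*(-58 - 22) = (44 + (47 - 1*(-7)))*(-58 - 22) = (44 + (47 + 7))*(-80) = (44 + 54)*(-80) = 98*(-80) = -7840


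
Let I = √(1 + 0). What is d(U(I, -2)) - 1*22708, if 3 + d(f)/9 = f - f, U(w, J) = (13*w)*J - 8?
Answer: -22735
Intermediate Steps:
I = 1 (I = √1 = 1)
U(w, J) = -8 + 13*J*w (U(w, J) = 13*J*w - 8 = -8 + 13*J*w)
d(f) = -27 (d(f) = -27 + 9*(f - f) = -27 + 9*0 = -27 + 0 = -27)
d(U(I, -2)) - 1*22708 = -27 - 1*22708 = -27 - 22708 = -22735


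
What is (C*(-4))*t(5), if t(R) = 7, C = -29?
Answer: 812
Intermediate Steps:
(C*(-4))*t(5) = -29*(-4)*7 = 116*7 = 812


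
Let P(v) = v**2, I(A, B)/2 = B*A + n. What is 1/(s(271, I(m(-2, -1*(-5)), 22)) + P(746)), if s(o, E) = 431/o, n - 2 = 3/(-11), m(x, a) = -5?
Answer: 271/150816267 ≈ 1.7969e-6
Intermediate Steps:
n = 19/11 (n = 2 + 3/(-11) = 2 + 3*(-1/11) = 2 - 3/11 = 19/11 ≈ 1.7273)
I(A, B) = 38/11 + 2*A*B (I(A, B) = 2*(B*A + 19/11) = 2*(A*B + 19/11) = 2*(19/11 + A*B) = 38/11 + 2*A*B)
1/(s(271, I(m(-2, -1*(-5)), 22)) + P(746)) = 1/(431/271 + 746**2) = 1/(431*(1/271) + 556516) = 1/(431/271 + 556516) = 1/(150816267/271) = 271/150816267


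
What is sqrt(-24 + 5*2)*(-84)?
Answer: -84*I*sqrt(14) ≈ -314.3*I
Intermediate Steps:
sqrt(-24 + 5*2)*(-84) = sqrt(-24 + 10)*(-84) = sqrt(-14)*(-84) = (I*sqrt(14))*(-84) = -84*I*sqrt(14)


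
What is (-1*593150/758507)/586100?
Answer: -11863/8891219054 ≈ -1.3342e-6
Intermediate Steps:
(-1*593150/758507)/586100 = -593150*1/758507*(1/586100) = -593150/758507*1/586100 = -11863/8891219054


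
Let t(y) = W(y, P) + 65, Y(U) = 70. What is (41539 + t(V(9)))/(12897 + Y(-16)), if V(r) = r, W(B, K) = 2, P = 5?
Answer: 41606/12967 ≈ 3.2086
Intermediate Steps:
t(y) = 67 (t(y) = 2 + 65 = 67)
(41539 + t(V(9)))/(12897 + Y(-16)) = (41539 + 67)/(12897 + 70) = 41606/12967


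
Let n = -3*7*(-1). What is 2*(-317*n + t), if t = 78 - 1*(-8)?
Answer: -13142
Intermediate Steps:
t = 86 (t = 78 + 8 = 86)
n = 21 (n = -21*(-1) = 21)
2*(-317*n + t) = 2*(-317*21 + 86) = 2*(-6657 + 86) = 2*(-6571) = -13142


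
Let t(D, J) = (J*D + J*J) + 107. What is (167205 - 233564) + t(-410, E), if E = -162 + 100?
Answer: -36988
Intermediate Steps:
E = -62
t(D, J) = 107 + J**2 + D*J (t(D, J) = (D*J + J**2) + 107 = (J**2 + D*J) + 107 = 107 + J**2 + D*J)
(167205 - 233564) + t(-410, E) = (167205 - 233564) + (107 + (-62)**2 - 410*(-62)) = -66359 + (107 + 3844 + 25420) = -66359 + 29371 = -36988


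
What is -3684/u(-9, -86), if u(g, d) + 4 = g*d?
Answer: -1842/385 ≈ -4.7844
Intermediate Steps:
u(g, d) = -4 + d*g (u(g, d) = -4 + g*d = -4 + d*g)
-3684/u(-9, -86) = -3684/(-4 - 86*(-9)) = -3684/(-4 + 774) = -3684/770 = -3684*1/770 = -1842/385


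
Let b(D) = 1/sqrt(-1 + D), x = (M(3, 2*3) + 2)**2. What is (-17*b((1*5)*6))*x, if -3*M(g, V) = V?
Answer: 0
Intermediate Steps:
M(g, V) = -V/3
x = 0 (x = (-2*3/3 + 2)**2 = (-1/3*6 + 2)**2 = (-2 + 2)**2 = 0**2 = 0)
b(D) = 1/sqrt(-1 + D)
(-17*b((1*5)*6))*x = -17/sqrt(-1 + (1*5)*6)*0 = -17/sqrt(-1 + 5*6)*0 = -17/sqrt(-1 + 30)*0 = -17*sqrt(29)/29*0 = 0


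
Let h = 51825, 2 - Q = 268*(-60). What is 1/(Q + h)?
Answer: 1/67907 ≈ 1.4726e-5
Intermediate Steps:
Q = 16082 (Q = 2 - 268*(-60) = 2 - 1*(-16080) = 2 + 16080 = 16082)
1/(Q + h) = 1/(16082 + 51825) = 1/67907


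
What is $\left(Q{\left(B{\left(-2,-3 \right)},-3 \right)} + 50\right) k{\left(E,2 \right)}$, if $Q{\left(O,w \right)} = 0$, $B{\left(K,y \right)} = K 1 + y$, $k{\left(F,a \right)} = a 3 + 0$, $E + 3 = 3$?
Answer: $300$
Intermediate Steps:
$E = 0$ ($E = -3 + 3 = 0$)
$k{\left(F,a \right)} = 3 a$ ($k{\left(F,a \right)} = 3 a + 0 = 3 a$)
$B{\left(K,y \right)} = K + y$
$\left(Q{\left(B{\left(-2,-3 \right)},-3 \right)} + 50\right) k{\left(E,2 \right)} = \left(0 + 50\right) 3 \cdot 2 = 50 \cdot 6 = 300$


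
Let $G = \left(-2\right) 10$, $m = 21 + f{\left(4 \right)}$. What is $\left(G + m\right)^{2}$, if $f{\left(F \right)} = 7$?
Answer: $64$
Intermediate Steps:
$m = 28$ ($m = 21 + 7 = 28$)
$G = -20$
$\left(G + m\right)^{2} = \left(-20 + 28\right)^{2} = 8^{2} = 64$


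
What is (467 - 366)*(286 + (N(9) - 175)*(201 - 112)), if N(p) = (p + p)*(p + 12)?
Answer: 1853653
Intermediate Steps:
N(p) = 2*p*(12 + p) (N(p) = (2*p)*(12 + p) = 2*p*(12 + p))
(467 - 366)*(286 + (N(9) - 175)*(201 - 112)) = (467 - 366)*(286 + (2*9*(12 + 9) - 175)*(201 - 112)) = 101*(286 + (2*9*21 - 175)*89) = 101*(286 + (378 - 175)*89) = 101*(286 + 203*89) = 101*(286 + 18067) = 101*18353 = 1853653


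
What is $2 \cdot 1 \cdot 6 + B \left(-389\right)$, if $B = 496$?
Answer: $-192932$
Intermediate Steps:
$2 \cdot 1 \cdot 6 + B \left(-389\right) = 2 \cdot 1 \cdot 6 + 496 \left(-389\right) = 2 \cdot 6 - 192944 = 12 - 192944 = -192932$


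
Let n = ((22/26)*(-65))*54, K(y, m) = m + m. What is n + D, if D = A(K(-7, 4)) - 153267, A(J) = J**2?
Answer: -156173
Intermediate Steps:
K(y, m) = 2*m
n = -2970 (n = ((22*(1/26))*(-65))*54 = ((11/13)*(-65))*54 = -55*54 = -2970)
D = -153203 (D = (2*4)**2 - 153267 = 8**2 - 153267 = 64 - 153267 = -153203)
n + D = -2970 - 153203 = -156173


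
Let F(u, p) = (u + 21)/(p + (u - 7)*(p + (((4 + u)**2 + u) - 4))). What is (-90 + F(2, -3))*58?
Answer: -413047/79 ≈ -5228.4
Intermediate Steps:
F(u, p) = (21 + u)/(p + (-7 + u)*(-4 + p + u + (4 + u)**2)) (F(u, p) = (21 + u)/(p + (-7 + u)*(p + ((u + (4 + u)**2) - 4))) = (21 + u)/(p + (-7 + u)*(p + (-4 + u + (4 + u)**2))) = (21 + u)/(p + (-7 + u)*(-4 + p + u + (4 + u)**2)))
(-90 + F(2, -3))*58 = (-90 + (21 + 2)/(-84 + 2**3 - 51*2 - 6*(-3) + 2*2**2 - 3*2))*58 = (-90 + 23/(-84 + 8 - 102 + 18 + 2*4 - 6))*58 = (-90 + 23/(-84 + 8 - 102 + 18 + 8 - 6))*58 = (-90 + 23/(-158))*58 = (-90 - 1/158*23)*58 = (-90 - 23/158)*58 = -14243/158*58 = -413047/79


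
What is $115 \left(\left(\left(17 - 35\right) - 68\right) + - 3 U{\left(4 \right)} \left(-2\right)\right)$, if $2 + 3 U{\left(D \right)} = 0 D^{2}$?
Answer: $-10350$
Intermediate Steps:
$U{\left(D \right)} = - \frac{2}{3}$ ($U{\left(D \right)} = - \frac{2}{3} + \frac{0 D^{2}}{3} = - \frac{2}{3} + \frac{1}{3} \cdot 0 = - \frac{2}{3} + 0 = - \frac{2}{3}$)
$115 \left(\left(\left(17 - 35\right) - 68\right) + - 3 U{\left(4 \right)} \left(-2\right)\right) = 115 \left(\left(\left(17 - 35\right) - 68\right) + \left(-3\right) \left(- \frac{2}{3}\right) \left(-2\right)\right) = 115 \left(\left(\left(17 - 35\right) - 68\right) + 2 \left(-2\right)\right) = 115 \left(\left(-18 - 68\right) - 4\right) = 115 \left(-86 - 4\right) = 115 \left(-90\right) = -10350$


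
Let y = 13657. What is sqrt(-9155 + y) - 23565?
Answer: -23565 + sqrt(4502) ≈ -23498.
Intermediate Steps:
sqrt(-9155 + y) - 23565 = sqrt(-9155 + 13657) - 23565 = sqrt(4502) - 23565 = -23565 + sqrt(4502)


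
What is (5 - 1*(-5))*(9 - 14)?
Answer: -50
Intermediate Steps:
(5 - 1*(-5))*(9 - 14) = (5 + 5)*(-5) = 10*(-5) = -50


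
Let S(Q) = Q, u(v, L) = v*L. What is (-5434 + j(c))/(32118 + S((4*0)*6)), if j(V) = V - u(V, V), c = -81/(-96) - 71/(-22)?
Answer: -224947803/1326516224 ≈ -0.16958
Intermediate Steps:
u(v, L) = L*v
c = 1433/352 (c = -81*(-1/96) - 71*(-1/22) = 27/32 + 71/22 = 1433/352 ≈ 4.0710)
j(V) = V - V**2 (j(V) = V - V*V = V - V**2)
(-5434 + j(c))/(32118 + S((4*0)*6)) = (-5434 + 1433*(1 - 1*1433/352)/352)/(32118 + (4*0)*6) = (-5434 + 1433*(1 - 1433/352)/352)/(32118 + 0*6) = (-5434 + (1433/352)*(-1081/352))/(32118 + 0) = (-5434 - 1549073/123904)/32118 = -674843409/123904*1/32118 = -224947803/1326516224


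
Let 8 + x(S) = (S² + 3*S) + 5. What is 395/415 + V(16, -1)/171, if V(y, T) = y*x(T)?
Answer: 6869/14193 ≈ 0.48397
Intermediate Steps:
x(S) = -3 + S² + 3*S (x(S) = -8 + ((S² + 3*S) + 5) = -8 + (5 + S² + 3*S) = -3 + S² + 3*S)
V(y, T) = y*(-3 + T² + 3*T)
395/415 + V(16, -1)/171 = 395/415 + (16*(-3 + (-1)² + 3*(-1)))/171 = 395*(1/415) + (16*(-3 + 1 - 3))*(1/171) = 79/83 + (16*(-5))*(1/171) = 79/83 - 80*1/171 = 79/83 - 80/171 = 6869/14193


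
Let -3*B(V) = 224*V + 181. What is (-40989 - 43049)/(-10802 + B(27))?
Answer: 252114/38635 ≈ 6.5255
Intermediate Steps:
B(V) = -181/3 - 224*V/3 (B(V) = -(224*V + 181)/3 = -(181 + 224*V)/3 = -181/3 - 224*V/3)
(-40989 - 43049)/(-10802 + B(27)) = (-40989 - 43049)/(-10802 + (-181/3 - 224/3*27)) = -84038/(-10802 + (-181/3 - 2016)) = -84038/(-10802 - 6229/3) = -84038/(-38635/3) = -84038*(-3/38635) = 252114/38635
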